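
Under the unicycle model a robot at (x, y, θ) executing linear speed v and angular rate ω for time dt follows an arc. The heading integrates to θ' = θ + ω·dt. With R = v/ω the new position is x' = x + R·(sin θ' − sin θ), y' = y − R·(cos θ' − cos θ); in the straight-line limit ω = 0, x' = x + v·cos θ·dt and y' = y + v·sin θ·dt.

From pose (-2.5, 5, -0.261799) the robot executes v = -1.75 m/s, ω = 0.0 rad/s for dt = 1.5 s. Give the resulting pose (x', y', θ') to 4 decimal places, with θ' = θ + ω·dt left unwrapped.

θ' = -0.2618 + 0.0·1.5 = -0.2618
ω = 0 → straight: x' = -2.5 + -1.75·cos(-0.2618)·1.5 = -5.0356
y' = 5 + -1.75·sin(-0.2618)·1.5 = 5.6794

(-5.0356, 5.6794, -0.2618)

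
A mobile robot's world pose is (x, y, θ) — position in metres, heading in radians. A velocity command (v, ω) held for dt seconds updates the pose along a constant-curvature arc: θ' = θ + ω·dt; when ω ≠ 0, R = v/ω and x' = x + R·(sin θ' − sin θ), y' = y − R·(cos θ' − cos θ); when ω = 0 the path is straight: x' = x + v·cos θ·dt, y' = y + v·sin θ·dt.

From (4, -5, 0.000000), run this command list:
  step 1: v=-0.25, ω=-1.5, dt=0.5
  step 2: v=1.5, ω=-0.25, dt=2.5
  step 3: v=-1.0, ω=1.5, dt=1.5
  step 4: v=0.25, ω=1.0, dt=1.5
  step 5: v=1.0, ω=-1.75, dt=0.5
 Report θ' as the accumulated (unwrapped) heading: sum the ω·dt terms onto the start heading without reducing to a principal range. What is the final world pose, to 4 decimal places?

(4.3242, -7.0882, 1.5000)

step 1: θ'=-0.7500 (R=0.1667) → pose (3.8864, -4.9553, -0.7500)
step 2: θ'=-1.3750 (R=-6.0000) → pose (5.6819, -8.1781, -1.3750)
step 3: θ'=0.8750 (R=-0.6667) → pose (4.5163, -7.8805, 0.8750)
step 4: θ'=2.3750 (R=0.2500) → pose (4.4978, -7.5402, 2.3750)
step 5: θ'=1.5000 (R=-0.5714) → pose (4.3242, -7.0882, 1.5000)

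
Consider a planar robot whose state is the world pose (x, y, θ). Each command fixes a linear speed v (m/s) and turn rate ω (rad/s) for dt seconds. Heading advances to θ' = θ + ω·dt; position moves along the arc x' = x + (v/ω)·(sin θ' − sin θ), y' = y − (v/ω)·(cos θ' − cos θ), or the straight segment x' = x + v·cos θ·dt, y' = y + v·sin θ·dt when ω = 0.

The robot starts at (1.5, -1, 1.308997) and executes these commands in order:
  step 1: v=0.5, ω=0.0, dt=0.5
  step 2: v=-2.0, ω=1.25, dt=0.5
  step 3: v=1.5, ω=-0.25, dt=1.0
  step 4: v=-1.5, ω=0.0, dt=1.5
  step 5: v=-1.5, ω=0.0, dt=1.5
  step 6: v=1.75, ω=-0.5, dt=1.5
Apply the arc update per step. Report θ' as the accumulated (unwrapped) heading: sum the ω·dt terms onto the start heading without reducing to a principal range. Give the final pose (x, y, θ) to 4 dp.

(2.4335, -2.2819, 0.9340)

step 1: θ'=1.3090 (straight) → pose (1.5647, -0.7585, 1.3090)
step 2: θ'=1.9340 (R=-1.6000) → pose (1.6146, -1.7411, 1.9340)
step 3: θ'=1.6840 (R=-6.0000) → pose (1.2616, -0.2872, 1.6840)
step 4: θ'=1.6840 (straight) → pose (1.5157, -2.5228, 1.6840)
step 5: θ'=1.6840 (straight) → pose (1.7699, -4.7584, 1.6840)
step 6: θ'=0.9340 (R=-3.5000) → pose (2.4335, -2.2819, 0.9340)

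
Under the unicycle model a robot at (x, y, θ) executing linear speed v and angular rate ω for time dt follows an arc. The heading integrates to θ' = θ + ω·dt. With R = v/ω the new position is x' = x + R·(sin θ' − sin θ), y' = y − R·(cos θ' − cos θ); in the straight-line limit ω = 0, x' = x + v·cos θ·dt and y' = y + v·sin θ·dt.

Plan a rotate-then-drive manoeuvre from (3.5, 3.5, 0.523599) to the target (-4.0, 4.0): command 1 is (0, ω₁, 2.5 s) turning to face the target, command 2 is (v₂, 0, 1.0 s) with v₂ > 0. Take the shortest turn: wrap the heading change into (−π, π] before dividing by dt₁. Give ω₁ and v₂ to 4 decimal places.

heading to target = atan2(4−3.5, -4−3.5) = 3.0750
Δθ = wrap(3.0750 − 0.5236) = 2.5514; ω₁ = Δθ/dt₁ = 1.0206
distance = √((-4−3.5)² + (4−3.5)²) = 7.5166; v₂ = distance/dt₂ = 7.5166

ω₁ = 1.0206, v₂ = 7.5166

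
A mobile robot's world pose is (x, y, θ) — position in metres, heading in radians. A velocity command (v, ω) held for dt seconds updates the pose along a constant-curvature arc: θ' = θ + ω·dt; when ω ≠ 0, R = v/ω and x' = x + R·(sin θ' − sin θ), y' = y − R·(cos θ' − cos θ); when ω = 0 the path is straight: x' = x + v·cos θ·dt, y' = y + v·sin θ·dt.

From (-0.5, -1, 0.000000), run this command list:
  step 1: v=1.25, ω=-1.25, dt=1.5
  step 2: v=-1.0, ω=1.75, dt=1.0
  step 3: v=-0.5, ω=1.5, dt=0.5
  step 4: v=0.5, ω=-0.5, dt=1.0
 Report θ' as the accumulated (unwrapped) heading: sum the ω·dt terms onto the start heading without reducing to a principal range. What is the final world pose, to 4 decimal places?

step 1: θ'=-1.8750 (R=-1.0000) → pose (0.4541, -2.2995, -1.8750)
step 2: θ'=-0.1250 (R=-0.5714) → pose (-0.0199, -1.5614, -0.1250)
step 3: θ'=0.6250 (R=-0.3333) → pose (-0.2565, -1.6218, 0.6250)
step 4: θ'=0.1250 (R=-1.0000) → pose (0.2040, -1.4406, 0.1250)

(0.2040, -1.4406, 0.1250)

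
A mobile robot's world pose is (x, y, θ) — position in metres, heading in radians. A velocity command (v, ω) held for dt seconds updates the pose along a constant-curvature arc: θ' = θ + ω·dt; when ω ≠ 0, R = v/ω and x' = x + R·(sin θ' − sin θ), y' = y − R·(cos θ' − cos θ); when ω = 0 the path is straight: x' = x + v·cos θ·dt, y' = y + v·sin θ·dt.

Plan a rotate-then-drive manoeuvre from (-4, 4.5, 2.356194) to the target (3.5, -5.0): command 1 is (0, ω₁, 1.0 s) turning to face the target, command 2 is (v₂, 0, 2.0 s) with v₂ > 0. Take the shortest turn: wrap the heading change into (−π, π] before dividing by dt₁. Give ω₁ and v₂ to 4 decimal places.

ω₁ = 3.0245, v₂ = 6.0519

heading to target = atan2(-5−4.5, 3.5−-4) = -0.9025
Δθ = wrap(-0.9025 − 2.3562) = 3.0245; ω₁ = Δθ/dt₁ = 3.0245
distance = √((3.5−-4)² + (-5−4.5)²) = 12.1037; v₂ = distance/dt₂ = 6.0519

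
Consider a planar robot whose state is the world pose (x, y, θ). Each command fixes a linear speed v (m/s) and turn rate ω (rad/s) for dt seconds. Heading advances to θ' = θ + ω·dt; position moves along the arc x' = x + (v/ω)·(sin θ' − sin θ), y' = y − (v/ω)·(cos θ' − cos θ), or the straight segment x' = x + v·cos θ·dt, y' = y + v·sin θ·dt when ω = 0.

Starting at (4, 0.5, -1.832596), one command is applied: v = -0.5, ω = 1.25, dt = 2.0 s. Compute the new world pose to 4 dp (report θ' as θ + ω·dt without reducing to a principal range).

θ' = -1.8326 + 1.25·2.0 = 0.6674
R = v/ω = -0.5/1.25 = -0.4000
x' = 4 + -0.4000·(sin 0.6674 − sin -1.8326) = 3.3661
y' = 0.5 − -0.4000·(cos 0.6674 − cos -1.8326) = 0.9177

(3.3661, 0.9177, 0.6674)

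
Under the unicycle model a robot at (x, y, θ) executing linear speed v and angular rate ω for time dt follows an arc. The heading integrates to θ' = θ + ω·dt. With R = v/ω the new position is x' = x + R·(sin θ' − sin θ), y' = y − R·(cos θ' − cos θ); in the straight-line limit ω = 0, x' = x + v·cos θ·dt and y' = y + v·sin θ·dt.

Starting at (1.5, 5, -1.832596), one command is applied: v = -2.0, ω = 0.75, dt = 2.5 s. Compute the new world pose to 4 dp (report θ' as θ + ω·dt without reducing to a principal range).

θ' = -1.8326 + 0.75·2.5 = 0.0424
R = v/ω = -2.0/0.75 = -2.6667
x' = 1.5 + -2.6667·(sin 0.0424 − sin -1.8326) = -1.1888
y' = 5 − -2.6667·(cos 0.0424 − cos -1.8326) = 8.3545

(-1.1888, 8.3545, 0.0424)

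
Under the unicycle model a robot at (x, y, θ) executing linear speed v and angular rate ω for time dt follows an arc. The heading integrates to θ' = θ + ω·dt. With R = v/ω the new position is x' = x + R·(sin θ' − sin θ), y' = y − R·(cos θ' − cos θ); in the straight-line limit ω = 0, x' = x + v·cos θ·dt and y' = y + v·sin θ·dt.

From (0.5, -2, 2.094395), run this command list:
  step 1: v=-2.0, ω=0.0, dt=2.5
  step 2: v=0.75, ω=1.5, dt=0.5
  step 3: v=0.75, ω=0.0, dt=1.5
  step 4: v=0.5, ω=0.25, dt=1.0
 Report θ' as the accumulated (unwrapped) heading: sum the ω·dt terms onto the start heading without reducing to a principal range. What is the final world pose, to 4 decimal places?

step 1: θ'=2.0944 (straight) → pose (3.0000, -6.3301, 2.0944)
step 2: θ'=2.8444 (R=0.5000) → pose (2.7134, -6.1020, 2.8444)
step 3: θ'=2.8444 (straight) → pose (1.6377, -5.7726, 2.8444)
step 4: θ'=3.0944 (R=2.0000) → pose (1.1464, -5.6871, 3.0944)

(1.1464, -5.6871, 3.0944)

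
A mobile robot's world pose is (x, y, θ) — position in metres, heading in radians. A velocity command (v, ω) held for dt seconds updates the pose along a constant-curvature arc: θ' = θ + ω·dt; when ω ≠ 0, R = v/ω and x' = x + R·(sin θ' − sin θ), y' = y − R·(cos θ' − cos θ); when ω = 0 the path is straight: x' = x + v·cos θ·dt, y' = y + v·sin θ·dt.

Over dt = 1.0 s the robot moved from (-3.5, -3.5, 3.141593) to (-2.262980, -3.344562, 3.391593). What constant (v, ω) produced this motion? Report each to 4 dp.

Δθ = 3.391593 − 3.141593 = 0.250000
ω = Δθ/dt = 0.250000/1.0 = 0.2500
R = Δx/(sin θ' − sin θ) = -5.0000
v = R·ω = -5.0000·0.2500 = -1.2500

v = -1.2500, ω = 0.2500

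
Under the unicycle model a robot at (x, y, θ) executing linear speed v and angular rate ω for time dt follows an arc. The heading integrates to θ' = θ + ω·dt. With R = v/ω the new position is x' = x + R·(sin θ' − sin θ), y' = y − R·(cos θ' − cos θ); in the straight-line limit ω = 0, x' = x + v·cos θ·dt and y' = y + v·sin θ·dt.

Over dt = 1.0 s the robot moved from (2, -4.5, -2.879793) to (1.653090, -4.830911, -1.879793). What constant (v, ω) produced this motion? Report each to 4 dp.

v = 0.5000, ω = 1.0000

Δθ = -1.879793 − -2.879793 = 1.000000
ω = Δθ/dt = 1.000000/1.0 = 1.0000
R = Δx/(sin θ' − sin θ) = 0.5000
v = R·ω = 0.5000·1.0000 = 0.5000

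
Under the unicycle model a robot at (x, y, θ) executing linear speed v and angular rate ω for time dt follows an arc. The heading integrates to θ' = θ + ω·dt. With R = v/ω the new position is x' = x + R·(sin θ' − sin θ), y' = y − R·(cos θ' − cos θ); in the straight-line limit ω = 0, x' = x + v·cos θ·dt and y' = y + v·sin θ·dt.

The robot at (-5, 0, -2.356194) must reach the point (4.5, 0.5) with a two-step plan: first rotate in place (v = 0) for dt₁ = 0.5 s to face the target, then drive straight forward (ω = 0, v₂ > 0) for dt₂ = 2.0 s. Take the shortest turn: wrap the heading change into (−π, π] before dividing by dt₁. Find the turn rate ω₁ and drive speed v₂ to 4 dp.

heading to target = atan2(0.5−0, 4.5−-5) = 0.0526
Δθ = wrap(0.0526 − -2.3562) = 2.4088; ω₁ = Δθ/dt₁ = 4.8176
distance = √((4.5−-5)² + (0.5−0)²) = 9.5131; v₂ = distance/dt₂ = 4.7566

ω₁ = 4.8176, v₂ = 4.7566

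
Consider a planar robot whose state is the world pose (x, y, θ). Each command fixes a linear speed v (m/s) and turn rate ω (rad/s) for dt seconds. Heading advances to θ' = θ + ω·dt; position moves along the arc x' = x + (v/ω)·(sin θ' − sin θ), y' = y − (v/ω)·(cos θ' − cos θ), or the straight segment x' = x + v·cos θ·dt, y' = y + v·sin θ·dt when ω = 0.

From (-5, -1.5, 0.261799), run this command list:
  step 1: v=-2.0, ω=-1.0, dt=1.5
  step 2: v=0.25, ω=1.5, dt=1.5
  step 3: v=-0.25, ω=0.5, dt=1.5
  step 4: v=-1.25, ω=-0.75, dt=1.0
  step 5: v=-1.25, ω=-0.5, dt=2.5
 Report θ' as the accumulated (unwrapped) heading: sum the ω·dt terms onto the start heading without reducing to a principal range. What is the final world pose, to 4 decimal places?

step 1: θ'=-1.2382 (R=2.0000) → pose (-7.4080, -0.2211, -1.2382)
step 2: θ'=1.0118 (R=0.1667) → pose (-7.1092, -0.2551, 1.0118)
step 3: θ'=1.7618 (R=-0.5000) → pose (-7.1762, -0.6152, 1.7618)
step 4: θ'=1.0118 (R=1.6667) → pose (-7.3996, -1.8155, 1.0118)
step 5: θ'=-0.2382 (R=2.5000) → pose (-10.1090, -2.9191, -0.2382)

(-10.1090, -2.9191, -0.2382)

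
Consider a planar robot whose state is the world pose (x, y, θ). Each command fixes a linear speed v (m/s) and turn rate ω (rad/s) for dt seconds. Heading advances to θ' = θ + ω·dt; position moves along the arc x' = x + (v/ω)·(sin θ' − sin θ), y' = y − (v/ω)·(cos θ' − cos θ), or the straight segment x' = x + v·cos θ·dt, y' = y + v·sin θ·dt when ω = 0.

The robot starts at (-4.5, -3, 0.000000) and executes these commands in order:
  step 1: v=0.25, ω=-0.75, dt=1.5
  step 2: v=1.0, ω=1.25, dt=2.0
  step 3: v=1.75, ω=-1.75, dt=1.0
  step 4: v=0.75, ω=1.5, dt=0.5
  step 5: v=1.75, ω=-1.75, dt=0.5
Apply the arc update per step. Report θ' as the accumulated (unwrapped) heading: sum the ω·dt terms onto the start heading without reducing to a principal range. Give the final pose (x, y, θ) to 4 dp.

step 1: θ'=-1.1250 (R=-0.3333) → pose (-4.1992, -3.1896, -1.1250)
step 2: θ'=1.3750 (R=0.8000) → pose (-2.6927, -3.0003, 1.3750)
step 3: θ'=-0.3750 (R=-1.0000) → pose (-1.3456, -2.2643, -0.3750)
step 4: θ'=0.3750 (R=0.5000) → pose (-0.9793, -2.2643, 0.3750)
step 5: θ'=-0.5000 (R=-1.0000) → pose (-0.1336, -2.3173, -0.5000)

(-0.1336, -2.3173, -0.5000)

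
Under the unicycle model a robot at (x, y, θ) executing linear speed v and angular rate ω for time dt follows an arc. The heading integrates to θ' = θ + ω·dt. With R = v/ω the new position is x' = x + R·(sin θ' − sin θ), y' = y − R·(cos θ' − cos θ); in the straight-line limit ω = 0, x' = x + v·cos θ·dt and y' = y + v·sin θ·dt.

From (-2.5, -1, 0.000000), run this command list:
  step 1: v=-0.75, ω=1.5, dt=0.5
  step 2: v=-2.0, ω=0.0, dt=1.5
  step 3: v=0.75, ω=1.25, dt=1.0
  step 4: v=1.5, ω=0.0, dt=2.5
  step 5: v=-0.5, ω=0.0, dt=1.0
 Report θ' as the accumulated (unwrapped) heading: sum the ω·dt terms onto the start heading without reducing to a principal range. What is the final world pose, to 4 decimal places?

step 1: θ'=0.7500 (R=-0.5000) → pose (-2.8408, -1.1342, 0.7500)
step 2: θ'=0.7500 (straight) → pose (-5.0359, -3.1791, 0.7500)
step 3: θ'=2.0000 (R=0.6000) → pose (-4.8993, -2.4904, 2.0000)
step 4: θ'=2.0000 (straight) → pose (-6.4598, 0.9195, 2.0000)
step 5: θ'=2.0000 (straight) → pose (-6.2518, 0.4648, 2.0000)

(-6.2518, 0.4648, 2.0000)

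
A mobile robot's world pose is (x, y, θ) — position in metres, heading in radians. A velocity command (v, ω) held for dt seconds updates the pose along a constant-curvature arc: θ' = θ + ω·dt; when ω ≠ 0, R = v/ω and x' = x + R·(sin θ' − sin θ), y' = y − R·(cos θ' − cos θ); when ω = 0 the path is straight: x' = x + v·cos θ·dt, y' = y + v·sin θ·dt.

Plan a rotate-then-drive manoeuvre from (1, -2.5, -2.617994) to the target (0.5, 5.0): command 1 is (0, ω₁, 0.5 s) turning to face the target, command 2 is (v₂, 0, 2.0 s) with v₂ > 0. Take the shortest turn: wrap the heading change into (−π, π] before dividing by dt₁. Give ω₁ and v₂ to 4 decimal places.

ω₁ = -4.0557, v₂ = 3.7583

heading to target = atan2(5−-2.5, 0.5−1) = 1.6374
Δθ = wrap(1.6374 − -2.6180) = -2.0278; ω₁ = Δθ/dt₁ = -4.0557
distance = √((0.5−1)² + (5−-2.5)²) = 7.5166; v₂ = distance/dt₂ = 3.7583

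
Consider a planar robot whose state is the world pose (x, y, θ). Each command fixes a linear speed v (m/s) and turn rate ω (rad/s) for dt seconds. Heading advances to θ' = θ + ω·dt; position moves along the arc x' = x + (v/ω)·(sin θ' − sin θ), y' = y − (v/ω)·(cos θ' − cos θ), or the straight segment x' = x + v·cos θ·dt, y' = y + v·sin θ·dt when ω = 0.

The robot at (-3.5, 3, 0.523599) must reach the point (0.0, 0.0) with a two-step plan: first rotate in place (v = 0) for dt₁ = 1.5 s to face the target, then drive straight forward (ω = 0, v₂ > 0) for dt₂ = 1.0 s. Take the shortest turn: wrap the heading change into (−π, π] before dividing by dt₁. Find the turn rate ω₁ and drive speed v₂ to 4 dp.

ω₁ = -0.8215, v₂ = 4.6098

heading to target = atan2(0−3, 0−-3.5) = -0.7086
Δθ = wrap(-0.7086 − 0.5236) = -1.2322; ω₁ = Δθ/dt₁ = -0.8215
distance = √((0−-3.5)² + (0−3)²) = 4.6098; v₂ = distance/dt₂ = 4.6098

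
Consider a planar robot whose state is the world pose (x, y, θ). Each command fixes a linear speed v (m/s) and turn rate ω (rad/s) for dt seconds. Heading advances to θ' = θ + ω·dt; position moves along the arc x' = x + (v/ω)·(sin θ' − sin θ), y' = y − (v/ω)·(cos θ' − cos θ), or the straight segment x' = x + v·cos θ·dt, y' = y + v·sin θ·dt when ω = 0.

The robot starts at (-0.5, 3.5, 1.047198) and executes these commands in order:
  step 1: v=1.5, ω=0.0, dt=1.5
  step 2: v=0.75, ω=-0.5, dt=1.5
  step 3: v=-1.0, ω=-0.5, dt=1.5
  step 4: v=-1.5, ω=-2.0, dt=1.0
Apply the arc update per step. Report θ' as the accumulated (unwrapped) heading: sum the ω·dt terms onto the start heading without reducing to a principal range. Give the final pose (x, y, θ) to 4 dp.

step 1: θ'=1.0472 (straight) → pose (0.6250, 5.4486, 1.0472)
step 2: θ'=0.2972 (R=-1.5000) → pose (1.4848, 6.1328, 0.2972)
step 3: θ'=-0.4528 (R=2.0000) → pose (0.0241, 6.2467, -0.4528)
step 4: θ'=-2.4528 (R=0.7500) → pose (-0.1245, 7.5001, -2.4528)

(-0.1245, 7.5001, -2.4528)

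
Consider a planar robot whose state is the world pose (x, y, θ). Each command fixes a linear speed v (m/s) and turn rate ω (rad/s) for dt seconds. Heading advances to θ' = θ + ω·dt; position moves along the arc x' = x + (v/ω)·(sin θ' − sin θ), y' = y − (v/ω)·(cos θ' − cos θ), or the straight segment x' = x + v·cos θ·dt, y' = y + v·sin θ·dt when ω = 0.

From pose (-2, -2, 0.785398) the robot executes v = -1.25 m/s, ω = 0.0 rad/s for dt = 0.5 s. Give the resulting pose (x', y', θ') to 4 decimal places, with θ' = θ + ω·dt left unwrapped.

(-2.4419, -2.4419, 0.7854)

θ' = 0.7854 + 0.0·0.5 = 0.7854
ω = 0 → straight: x' = -2 + -1.25·cos(0.7854)·0.5 = -2.4419
y' = -2 + -1.25·sin(0.7854)·0.5 = -2.4419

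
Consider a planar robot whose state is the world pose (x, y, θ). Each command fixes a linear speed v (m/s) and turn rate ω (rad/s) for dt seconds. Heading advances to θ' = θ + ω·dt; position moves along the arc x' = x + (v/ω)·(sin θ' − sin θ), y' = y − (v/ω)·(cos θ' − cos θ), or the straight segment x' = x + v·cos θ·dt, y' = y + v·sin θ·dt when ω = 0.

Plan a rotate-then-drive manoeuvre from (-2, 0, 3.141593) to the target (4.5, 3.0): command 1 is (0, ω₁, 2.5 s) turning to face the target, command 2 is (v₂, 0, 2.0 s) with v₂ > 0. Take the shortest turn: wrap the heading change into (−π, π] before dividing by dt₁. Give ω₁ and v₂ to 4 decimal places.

ω₁ = -1.0837, v₂ = 3.5795

heading to target = atan2(3−0, 4.5−-2) = 0.4324
Δθ = wrap(0.4324 − 3.1416) = -2.7092; ω₁ = Δθ/dt₁ = -1.0837
distance = √((4.5−-2)² + (3−0)²) = 7.1589; v₂ = distance/dt₂ = 3.5795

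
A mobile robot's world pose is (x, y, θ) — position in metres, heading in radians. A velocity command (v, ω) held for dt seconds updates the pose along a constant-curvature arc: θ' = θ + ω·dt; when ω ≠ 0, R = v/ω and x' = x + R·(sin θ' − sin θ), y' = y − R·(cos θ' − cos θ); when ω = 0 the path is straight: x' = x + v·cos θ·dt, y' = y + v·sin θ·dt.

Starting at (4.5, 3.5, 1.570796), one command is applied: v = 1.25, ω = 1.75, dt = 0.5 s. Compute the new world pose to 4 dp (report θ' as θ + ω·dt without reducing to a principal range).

θ' = 1.5708 + 1.75·0.5 = 2.4458
R = v/ω = 1.25/1.75 = 0.7143
x' = 4.5 + 0.7143·(sin 2.4458 − sin 1.5708) = 4.2436
y' = 3.5 − 0.7143·(cos 2.4458 − cos 1.5708) = 4.0482

(4.2436, 4.0482, 2.4458)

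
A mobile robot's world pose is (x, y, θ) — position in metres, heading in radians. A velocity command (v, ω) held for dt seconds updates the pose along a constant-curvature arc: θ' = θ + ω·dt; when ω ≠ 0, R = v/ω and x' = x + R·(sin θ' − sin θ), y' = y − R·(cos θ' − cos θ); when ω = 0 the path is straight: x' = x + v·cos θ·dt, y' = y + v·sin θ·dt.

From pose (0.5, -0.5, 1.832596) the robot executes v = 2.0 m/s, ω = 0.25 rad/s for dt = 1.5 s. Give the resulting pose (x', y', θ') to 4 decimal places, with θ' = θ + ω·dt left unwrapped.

θ' = 1.8326 + 0.25·1.5 = 2.2076
R = v/ω = 2.0/0.25 = 8.0000
x' = 0.5 + 8.0000·(sin 2.2076 − sin 1.8326) = -0.7954
y' = -0.5 − 8.0000·(cos 2.2076 − cos 1.8326) = 2.1864

(-0.7954, 2.1864, 2.2076)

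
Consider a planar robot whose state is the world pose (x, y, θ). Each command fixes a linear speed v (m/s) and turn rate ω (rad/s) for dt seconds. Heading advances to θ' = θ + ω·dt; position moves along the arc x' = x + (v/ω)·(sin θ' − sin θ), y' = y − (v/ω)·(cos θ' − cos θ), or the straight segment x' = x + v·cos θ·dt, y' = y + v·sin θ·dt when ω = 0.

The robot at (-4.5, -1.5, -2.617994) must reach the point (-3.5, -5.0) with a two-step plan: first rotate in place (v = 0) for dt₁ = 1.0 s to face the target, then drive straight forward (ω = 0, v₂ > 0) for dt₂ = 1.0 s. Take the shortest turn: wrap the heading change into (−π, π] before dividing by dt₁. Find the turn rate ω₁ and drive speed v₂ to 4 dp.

ω₁ = 1.3255, v₂ = 3.6401

heading to target = atan2(-5−-1.5, -3.5−-4.5) = -1.2925
Δθ = wrap(-1.2925 − -2.6180) = 1.3255; ω₁ = Δθ/dt₁ = 1.3255
distance = √((-3.5−-4.5)² + (-5−-1.5)²) = 3.6401; v₂ = distance/dt₂ = 3.6401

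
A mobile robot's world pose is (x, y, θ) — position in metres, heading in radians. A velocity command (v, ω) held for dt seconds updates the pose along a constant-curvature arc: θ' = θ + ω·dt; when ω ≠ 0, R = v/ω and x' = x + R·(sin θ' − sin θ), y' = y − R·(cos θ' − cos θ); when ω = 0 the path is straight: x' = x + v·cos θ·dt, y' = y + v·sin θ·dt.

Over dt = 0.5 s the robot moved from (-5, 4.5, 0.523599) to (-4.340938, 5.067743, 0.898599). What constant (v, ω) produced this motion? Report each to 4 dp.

v = 1.7500, ω = 0.7500

Δθ = 0.898599 − 0.523599 = 0.375000
ω = Δθ/dt = 0.375000/0.5 = 0.7500
R = Δx/(sin θ' − sin θ) = 2.3333
v = R·ω = 2.3333·0.7500 = 1.7500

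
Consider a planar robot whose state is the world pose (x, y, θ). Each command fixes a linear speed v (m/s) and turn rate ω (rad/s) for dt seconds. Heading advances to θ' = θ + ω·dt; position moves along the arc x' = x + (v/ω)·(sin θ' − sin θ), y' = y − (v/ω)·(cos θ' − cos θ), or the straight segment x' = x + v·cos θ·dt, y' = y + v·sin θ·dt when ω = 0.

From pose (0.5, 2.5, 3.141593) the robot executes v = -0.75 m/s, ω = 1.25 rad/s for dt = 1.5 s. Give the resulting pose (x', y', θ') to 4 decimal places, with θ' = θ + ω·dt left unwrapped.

θ' = 3.1416 + 1.25·1.5 = 5.0166
R = v/ω = -0.75/1.25 = -0.6000
x' = 0.5 + -0.6000·(sin 5.0166 − sin 3.1416) = 1.0725
y' = 2.5 − -0.6000·(cos 5.0166 − cos 3.1416) = 3.2797

(1.0725, 3.2797, 5.0166)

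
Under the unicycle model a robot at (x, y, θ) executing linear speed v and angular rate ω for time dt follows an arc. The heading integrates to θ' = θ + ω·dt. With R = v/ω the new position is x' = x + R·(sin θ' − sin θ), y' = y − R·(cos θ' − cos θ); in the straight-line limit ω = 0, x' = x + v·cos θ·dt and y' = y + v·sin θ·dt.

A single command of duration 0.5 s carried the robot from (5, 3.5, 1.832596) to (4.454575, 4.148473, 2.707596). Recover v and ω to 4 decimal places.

Δθ = 2.707596 − 1.832596 = 0.875000
ω = Δθ/dt = 0.875000/0.5 = 1.7500
R = −Δy/(cos θ' − cos θ) = 1.0000
v = R·ω = 1.0000·1.7500 = 1.7500

v = 1.7500, ω = 1.7500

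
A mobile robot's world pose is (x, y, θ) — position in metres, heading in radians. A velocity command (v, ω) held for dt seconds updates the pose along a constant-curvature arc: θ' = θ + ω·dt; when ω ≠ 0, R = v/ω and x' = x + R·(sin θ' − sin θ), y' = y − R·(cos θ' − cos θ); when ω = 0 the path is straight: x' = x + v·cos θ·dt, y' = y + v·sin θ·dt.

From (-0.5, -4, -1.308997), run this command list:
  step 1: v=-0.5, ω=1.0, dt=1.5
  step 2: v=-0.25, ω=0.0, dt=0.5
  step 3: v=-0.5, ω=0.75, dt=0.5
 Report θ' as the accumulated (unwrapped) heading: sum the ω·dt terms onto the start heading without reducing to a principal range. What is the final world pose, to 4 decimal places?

step 1: θ'=0.1910 (R=-0.5000) → pose (-1.0779, -3.6385, 0.1910)
step 2: θ'=0.1910 (straight) → pose (-1.2006, -3.6622, 0.1910)
step 3: θ'=0.5660 (R=-0.6667) → pose (-1.4316, -3.7541, 0.5660)

(-1.4316, -3.7541, 0.5660)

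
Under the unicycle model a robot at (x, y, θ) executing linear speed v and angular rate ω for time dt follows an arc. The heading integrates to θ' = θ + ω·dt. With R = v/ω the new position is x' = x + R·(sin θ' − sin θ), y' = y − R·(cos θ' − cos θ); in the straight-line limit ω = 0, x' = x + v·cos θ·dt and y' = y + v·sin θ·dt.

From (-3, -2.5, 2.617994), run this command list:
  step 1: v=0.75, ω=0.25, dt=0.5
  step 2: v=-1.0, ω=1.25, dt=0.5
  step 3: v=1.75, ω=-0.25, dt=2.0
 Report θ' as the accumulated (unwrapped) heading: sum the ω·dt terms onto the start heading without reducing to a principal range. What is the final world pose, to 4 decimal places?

step 1: θ'=2.7430 (R=3.0000) → pose (-3.3356, -2.3333, 2.7430)
step 2: θ'=3.3680 (R=-0.8000) → pose (-2.8455, -2.3756, 3.3680)
step 3: θ'=2.8680 (R=-7.0000) → pose (-6.3082, -2.2938, 2.8680)

(-6.3082, -2.2938, 2.8680)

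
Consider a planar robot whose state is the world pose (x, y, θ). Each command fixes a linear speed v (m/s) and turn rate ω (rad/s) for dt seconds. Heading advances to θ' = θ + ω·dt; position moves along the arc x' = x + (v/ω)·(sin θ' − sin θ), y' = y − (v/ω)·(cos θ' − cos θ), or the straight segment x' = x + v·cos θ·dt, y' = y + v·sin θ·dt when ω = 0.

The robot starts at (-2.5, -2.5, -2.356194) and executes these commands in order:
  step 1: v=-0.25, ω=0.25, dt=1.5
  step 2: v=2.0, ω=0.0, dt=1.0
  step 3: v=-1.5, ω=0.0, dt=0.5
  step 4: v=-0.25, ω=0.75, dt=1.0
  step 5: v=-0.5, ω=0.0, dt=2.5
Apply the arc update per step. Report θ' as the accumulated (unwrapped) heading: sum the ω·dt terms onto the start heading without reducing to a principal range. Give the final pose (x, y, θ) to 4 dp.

(-3.1966, -1.9154, -1.2312)

step 1: θ'=-1.9812 (R=-1.0000) → pose (-2.2901, -2.1919, -1.9812)
step 2: θ'=-1.9812 (straight) → pose (-3.0881, -4.0258, -1.9812)
step 3: θ'=-1.9812 (straight) → pose (-2.7889, -3.3381, -1.9812)
step 4: θ'=-1.2312 (R=-0.3333) → pose (-2.7802, -3.0940, -1.2312)
step 5: θ'=-1.2312 (straight) → pose (-3.1966, -1.9154, -1.2312)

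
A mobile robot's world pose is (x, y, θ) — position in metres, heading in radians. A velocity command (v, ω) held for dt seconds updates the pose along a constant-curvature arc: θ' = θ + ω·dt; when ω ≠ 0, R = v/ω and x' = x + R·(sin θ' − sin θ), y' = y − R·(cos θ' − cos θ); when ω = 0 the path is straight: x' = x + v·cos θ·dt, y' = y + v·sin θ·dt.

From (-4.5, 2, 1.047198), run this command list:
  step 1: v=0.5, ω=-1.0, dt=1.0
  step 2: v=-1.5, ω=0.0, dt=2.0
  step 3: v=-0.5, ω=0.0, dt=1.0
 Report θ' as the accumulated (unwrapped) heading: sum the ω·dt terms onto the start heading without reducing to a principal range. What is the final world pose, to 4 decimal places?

step 1: θ'=0.0472 (R=-0.5000) → pose (-4.0906, 2.2494, 0.0472)
step 2: θ'=0.0472 (straight) → pose (-7.0872, 2.1079, 0.0472)
step 3: θ'=0.0472 (straight) → pose (-7.5867, 2.0843, 0.0472)

(-7.5867, 2.0843, 0.0472)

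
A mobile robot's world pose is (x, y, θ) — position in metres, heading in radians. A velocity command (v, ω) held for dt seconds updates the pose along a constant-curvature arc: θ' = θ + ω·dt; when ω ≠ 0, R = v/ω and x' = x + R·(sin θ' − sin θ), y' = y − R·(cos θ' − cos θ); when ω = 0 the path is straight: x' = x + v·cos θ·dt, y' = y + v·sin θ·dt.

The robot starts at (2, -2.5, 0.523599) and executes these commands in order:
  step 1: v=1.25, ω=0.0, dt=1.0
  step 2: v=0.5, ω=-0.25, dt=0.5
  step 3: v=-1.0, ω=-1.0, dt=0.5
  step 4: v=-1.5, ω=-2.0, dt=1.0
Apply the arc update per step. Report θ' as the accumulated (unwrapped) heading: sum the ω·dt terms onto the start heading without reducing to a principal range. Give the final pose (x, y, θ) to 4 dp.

(2.2460, -0.7114, -2.1014)

step 1: θ'=0.5236 (straight) → pose (3.0825, -1.8750, 0.5236)
step 2: θ'=0.3986 (R=-2.0000) → pose (3.3063, -1.7638, 0.3986)
step 3: θ'=-0.1014 (R=1.0000) → pose (2.8169, -1.8371, -0.1014)
step 4: θ'=-2.1014 (R=0.7500) → pose (2.2460, -0.7114, -2.1014)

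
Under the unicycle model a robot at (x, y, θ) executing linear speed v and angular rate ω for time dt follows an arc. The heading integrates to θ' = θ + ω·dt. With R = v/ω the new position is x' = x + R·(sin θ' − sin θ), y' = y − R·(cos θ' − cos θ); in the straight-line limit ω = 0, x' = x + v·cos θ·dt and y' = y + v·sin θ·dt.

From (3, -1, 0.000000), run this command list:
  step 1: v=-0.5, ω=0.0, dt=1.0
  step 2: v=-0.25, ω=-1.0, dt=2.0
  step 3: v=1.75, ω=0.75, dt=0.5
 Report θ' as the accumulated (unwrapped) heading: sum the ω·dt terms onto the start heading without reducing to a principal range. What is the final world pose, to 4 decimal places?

step 1: θ'=0.0000 (straight) → pose (2.5000, -1.0000, 0.0000)
step 2: θ'=-2.0000 (R=0.2500) → pose (2.2727, -0.6460, -2.0000)
step 3: θ'=-1.6250 (R=2.3333) → pose (2.0645, -1.4906, -1.6250)

(2.0645, -1.4906, -1.6250)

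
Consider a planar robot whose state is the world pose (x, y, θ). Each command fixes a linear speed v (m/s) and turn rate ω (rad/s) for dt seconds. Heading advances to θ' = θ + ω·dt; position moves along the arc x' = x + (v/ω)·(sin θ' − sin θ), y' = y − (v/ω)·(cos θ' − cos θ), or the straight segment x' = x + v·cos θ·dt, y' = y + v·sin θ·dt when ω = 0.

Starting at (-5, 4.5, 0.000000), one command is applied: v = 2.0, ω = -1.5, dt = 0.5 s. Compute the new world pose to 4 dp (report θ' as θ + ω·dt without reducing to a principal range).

(-4.0911, 4.1423, -0.7500)

θ' = 0.0000 + -1.5·0.5 = -0.7500
R = v/ω = 2.0/-1.5 = -1.3333
x' = -5 + -1.3333·(sin -0.7500 − sin 0.0000) = -4.0911
y' = 4.5 − -1.3333·(cos -0.7500 − cos 0.0000) = 4.1423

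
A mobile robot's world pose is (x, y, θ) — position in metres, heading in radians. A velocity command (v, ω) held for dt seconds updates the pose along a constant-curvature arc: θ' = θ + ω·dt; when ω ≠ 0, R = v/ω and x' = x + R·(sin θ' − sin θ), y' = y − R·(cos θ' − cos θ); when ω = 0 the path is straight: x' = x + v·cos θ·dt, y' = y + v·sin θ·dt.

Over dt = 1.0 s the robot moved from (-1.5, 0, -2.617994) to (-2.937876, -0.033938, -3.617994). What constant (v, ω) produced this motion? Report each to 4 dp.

v = 1.5000, ω = -1.0000

Δθ = -3.617994 − -2.617994 = -1.000000
ω = Δθ/dt = -1.000000/1.0 = -1.0000
R = Δx/(sin θ' − sin θ) = -1.5000
v = R·ω = -1.5000·-1.0000 = 1.5000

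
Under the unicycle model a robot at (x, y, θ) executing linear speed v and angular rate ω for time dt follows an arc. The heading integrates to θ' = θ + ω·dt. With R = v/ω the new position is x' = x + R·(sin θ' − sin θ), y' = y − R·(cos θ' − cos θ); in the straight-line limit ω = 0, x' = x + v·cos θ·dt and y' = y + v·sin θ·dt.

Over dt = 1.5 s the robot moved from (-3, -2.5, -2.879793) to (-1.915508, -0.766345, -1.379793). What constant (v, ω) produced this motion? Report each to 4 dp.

v = -1.5000, ω = 1.0000

Δθ = -1.379793 − -2.879793 = 1.500000
ω = Δθ/dt = 1.500000/1.5 = 1.0000
R = −Δy/(cos θ' − cos θ) = -1.5000
v = R·ω = -1.5000·1.0000 = -1.5000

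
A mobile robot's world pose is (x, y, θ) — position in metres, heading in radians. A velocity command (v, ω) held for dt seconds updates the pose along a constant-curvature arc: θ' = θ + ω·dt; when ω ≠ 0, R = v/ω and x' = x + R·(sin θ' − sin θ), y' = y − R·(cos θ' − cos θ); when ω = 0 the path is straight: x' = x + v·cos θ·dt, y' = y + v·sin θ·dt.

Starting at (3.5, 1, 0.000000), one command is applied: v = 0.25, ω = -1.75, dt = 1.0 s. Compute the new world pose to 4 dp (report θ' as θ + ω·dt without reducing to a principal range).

θ' = 0.0000 + -1.75·1.0 = -1.7500
R = v/ω = 0.25/-1.75 = -0.1429
x' = 3.5 + -0.1429·(sin -1.7500 − sin 0.0000) = 3.6406
y' = 1 − -0.1429·(cos -1.7500 − cos 0.0000) = 0.8317

(3.6406, 0.8317, -1.7500)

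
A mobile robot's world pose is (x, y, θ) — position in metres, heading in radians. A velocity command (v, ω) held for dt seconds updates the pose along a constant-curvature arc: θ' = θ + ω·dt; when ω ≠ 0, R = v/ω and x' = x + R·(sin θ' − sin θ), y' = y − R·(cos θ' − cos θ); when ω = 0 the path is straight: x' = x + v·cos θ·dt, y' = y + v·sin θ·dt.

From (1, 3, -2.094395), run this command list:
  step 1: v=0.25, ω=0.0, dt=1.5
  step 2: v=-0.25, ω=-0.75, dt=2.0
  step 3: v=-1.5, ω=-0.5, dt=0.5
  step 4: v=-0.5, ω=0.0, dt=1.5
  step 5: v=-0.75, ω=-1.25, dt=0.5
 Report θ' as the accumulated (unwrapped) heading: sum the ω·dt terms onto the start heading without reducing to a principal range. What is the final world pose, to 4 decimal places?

(2.6405, 1.6015, -4.4694)

step 1: θ'=-2.0944 (straight) → pose (0.8125, 2.6752, -2.0944)
step 2: θ'=-3.5944 (R=0.3333) → pose (1.2470, 2.8083, -3.5944)
step 3: θ'=-3.8444 (R=3.0000) → pose (1.8736, 2.3997, -3.8444)
step 4: θ'=-3.8444 (straight) → pose (2.4459, 1.9150, -3.8444)
step 5: θ'=-4.4694 (R=0.6000) → pose (2.6405, 1.6015, -4.4694)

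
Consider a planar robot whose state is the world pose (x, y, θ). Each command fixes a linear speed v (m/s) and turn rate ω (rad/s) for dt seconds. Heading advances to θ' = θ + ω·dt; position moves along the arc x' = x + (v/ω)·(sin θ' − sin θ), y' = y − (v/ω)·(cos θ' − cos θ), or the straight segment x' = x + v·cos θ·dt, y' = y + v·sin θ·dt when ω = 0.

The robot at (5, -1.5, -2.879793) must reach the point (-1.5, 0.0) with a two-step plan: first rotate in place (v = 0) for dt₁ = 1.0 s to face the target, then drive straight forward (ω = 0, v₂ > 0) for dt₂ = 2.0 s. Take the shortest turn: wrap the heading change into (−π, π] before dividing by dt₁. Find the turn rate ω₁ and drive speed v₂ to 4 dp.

heading to target = atan2(0−-1.5, -1.5−5) = 2.9148
Δθ = wrap(2.9148 − -2.8798) = -0.4886; ω₁ = Δθ/dt₁ = -0.4886
distance = √((-1.5−5)² + (0−-1.5)²) = 6.6708; v₂ = distance/dt₂ = 3.3354

ω₁ = -0.4886, v₂ = 3.3354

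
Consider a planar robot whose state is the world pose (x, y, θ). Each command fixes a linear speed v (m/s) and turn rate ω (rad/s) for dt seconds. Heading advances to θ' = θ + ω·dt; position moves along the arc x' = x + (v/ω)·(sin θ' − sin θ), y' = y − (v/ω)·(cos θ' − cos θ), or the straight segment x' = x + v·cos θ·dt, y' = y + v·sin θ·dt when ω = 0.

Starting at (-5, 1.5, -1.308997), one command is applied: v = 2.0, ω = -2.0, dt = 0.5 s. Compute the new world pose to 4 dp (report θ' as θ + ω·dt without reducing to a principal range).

(-5.2262, 0.5682, -2.3090)

θ' = -1.3090 + -2.0·0.5 = -2.3090
R = v/ω = 2.0/-2.0 = -1.0000
x' = -5 + -1.0000·(sin -2.3090 − sin -1.3090) = -5.2262
y' = 1.5 − -1.0000·(cos -2.3090 − cos -1.3090) = 0.5682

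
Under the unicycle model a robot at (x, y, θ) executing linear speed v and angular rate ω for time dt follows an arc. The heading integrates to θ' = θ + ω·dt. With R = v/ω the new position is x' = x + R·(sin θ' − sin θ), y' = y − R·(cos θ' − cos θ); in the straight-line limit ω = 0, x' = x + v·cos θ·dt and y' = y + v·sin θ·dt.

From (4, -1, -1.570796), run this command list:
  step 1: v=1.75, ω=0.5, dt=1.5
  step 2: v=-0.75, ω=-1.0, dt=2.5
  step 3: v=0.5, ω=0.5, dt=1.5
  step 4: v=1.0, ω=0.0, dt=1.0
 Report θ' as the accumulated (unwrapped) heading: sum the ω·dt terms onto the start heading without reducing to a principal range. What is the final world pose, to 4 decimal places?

(4.0615, -2.8193, -2.5708)

step 1: θ'=-0.8208 (R=3.5000) → pose (4.9391, -3.3857, -0.8208)
step 2: θ'=-3.3208 (R=0.7500) → pose (5.6215, -2.1365, -3.3208)
step 3: θ'=-2.5708 (R=1.0000) → pose (4.9030, -2.2790, -2.5708)
step 4: θ'=-2.5708 (straight) → pose (4.0615, -2.8193, -2.5708)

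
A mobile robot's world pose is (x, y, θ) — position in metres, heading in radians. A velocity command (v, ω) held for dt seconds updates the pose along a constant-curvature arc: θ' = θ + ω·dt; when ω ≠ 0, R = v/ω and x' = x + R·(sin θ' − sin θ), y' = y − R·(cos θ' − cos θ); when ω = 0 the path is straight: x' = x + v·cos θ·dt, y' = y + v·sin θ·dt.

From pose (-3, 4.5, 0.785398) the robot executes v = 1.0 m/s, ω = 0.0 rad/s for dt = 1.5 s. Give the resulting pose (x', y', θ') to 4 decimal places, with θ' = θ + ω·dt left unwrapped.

θ' = 0.7854 + 0.0·1.5 = 0.7854
ω = 0 → straight: x' = -3 + 1.0·cos(0.7854)·1.5 = -1.9393
y' = 4.5 + 1.0·sin(0.7854)·1.5 = 5.5607

(-1.9393, 5.5607, 0.7854)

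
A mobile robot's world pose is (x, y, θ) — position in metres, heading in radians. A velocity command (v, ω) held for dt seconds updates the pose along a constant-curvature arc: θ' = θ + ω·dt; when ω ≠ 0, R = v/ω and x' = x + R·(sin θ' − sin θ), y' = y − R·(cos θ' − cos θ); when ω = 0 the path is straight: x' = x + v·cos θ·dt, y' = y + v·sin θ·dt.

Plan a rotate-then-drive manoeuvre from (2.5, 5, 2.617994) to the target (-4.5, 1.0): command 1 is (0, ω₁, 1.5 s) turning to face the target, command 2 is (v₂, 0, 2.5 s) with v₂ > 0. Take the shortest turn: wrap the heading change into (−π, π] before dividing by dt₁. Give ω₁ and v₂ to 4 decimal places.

heading to target = atan2(1−5, -4.5−2.5) = -2.6224
Δθ = wrap(-2.6224 − 2.6180) = 1.0427; ω₁ = Δθ/dt₁ = 0.6952
distance = √((-4.5−2.5)² + (1−5)²) = 8.0623; v₂ = distance/dt₂ = 3.2249

ω₁ = 0.6952, v₂ = 3.2249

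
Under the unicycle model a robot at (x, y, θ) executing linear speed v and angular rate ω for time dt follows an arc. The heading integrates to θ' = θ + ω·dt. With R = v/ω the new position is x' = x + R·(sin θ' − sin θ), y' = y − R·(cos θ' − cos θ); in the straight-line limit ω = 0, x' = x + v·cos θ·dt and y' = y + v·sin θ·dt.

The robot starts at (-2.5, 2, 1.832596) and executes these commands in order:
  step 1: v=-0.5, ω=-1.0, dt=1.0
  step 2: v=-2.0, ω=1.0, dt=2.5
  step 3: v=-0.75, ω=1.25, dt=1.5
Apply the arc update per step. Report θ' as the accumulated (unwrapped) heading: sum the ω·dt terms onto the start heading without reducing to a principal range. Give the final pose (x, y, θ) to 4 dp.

step 1: θ'=0.8326 (R=0.5000) → pose (-2.6131, 1.5341, 0.8326)
step 2: θ'=3.3326 (R=-2.0000) → pose (-0.7541, -1.7754, 3.3326)
step 3: θ'=5.2076 (R=-0.6000) → pose (-0.3401, -0.9012, 5.2076)

(-0.3401, -0.9012, 5.2076)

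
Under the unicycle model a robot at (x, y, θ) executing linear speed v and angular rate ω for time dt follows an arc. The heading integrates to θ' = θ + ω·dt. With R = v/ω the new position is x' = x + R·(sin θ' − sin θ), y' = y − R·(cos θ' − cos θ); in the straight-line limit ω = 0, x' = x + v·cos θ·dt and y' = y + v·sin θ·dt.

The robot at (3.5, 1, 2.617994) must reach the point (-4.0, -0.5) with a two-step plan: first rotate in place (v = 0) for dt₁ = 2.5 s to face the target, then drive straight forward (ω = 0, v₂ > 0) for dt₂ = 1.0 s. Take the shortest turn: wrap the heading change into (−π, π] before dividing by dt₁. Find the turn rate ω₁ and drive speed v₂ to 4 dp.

heading to target = atan2(-0.5−1, -4−3.5) = -2.9442
Δθ = wrap(-2.9442 − 2.6180) = 0.7210; ω₁ = Δθ/dt₁ = 0.2884
distance = √((-4−3.5)² + (-0.5−1)²) = 7.6485; v₂ = distance/dt₂ = 7.6485

ω₁ = 0.2884, v₂ = 7.6485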